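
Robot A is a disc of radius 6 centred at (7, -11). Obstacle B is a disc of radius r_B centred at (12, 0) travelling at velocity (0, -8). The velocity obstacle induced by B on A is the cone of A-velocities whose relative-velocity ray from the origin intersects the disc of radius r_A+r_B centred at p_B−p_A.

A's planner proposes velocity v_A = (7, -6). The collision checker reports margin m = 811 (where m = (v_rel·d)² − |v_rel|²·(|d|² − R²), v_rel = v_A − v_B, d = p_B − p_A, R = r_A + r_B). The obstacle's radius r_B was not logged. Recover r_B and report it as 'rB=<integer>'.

m = 811
d = (5, 11);  v_rel = (7, 2),  |v_rel|² = 53
v_rel×d = (7)·(11) − (2)·(5) = 67
since m = R²·53 − 67²:  R² = (4489 + 811) / 53 = 100
R = √100 = 10  ⇒  r_B = 10 − 6 = 4

rB=4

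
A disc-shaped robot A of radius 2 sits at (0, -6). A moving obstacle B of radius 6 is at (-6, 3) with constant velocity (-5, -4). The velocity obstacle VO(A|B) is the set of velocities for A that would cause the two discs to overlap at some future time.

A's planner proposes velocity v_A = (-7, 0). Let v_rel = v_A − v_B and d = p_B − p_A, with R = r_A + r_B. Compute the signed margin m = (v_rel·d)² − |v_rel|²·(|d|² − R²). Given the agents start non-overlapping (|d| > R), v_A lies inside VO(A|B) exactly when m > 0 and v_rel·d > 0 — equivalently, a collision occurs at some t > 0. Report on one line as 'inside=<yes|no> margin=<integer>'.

d = (-6, 9),  |d|² = 117;  R = 2+6 = 8,  c = 117−8² = 53
v_rel = (-2, 4),  |v_rel|² = 20;  v_rel·d = (-2)·(-6) + (4)·(9) = 48
20·t² − 96·t + 53 = 0  ⇒  m = 48² − 20·53 = 1244
m = 1244 > 0,  v_rel·d = 48 > 0  ⇒  inside

inside=yes margin=1244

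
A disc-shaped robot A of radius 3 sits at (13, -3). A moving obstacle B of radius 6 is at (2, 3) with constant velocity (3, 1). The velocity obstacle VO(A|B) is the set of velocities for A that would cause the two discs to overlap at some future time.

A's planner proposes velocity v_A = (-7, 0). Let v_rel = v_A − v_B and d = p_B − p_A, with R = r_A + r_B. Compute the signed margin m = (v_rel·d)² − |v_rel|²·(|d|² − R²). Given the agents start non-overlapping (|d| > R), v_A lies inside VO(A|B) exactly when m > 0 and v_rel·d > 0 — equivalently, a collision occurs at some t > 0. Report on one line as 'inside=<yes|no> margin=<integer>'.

d = (-11, 6),  |d|² = 157;  R = 3+6 = 9,  c = 157−9² = 76
v_rel = (-10, -1),  |v_rel|² = 101;  v_rel·d = (-10)·(-11) + (-1)·(6) = 104
101·t² − 208·t + 76 = 0  ⇒  m = 104² − 101·76 = 3140
m = 3140 > 0,  v_rel·d = 104 > 0  ⇒  inside

inside=yes margin=3140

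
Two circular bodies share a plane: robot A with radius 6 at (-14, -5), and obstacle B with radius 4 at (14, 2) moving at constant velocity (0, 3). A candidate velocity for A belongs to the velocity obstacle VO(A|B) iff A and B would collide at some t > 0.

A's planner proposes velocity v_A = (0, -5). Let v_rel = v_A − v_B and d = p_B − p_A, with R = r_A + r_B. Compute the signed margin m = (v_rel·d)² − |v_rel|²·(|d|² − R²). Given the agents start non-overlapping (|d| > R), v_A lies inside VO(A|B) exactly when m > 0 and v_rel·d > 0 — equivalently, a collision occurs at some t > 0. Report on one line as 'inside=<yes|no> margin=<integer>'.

d = (28, 7),  |d|² = 833;  R = 6+4 = 10,  c = 833−10² = 733
v_rel = (0, -8),  |v_rel|² = 64;  v_rel·d = (0)·(28) + (-8)·(7) = -56
64·t² + 112·t + 733 = 0  ⇒  m = (-56)² − 64·733 = -43776
m = -43776 < 0,  v_rel·d = -56 < 0  ⇒  outside

inside=no margin=-43776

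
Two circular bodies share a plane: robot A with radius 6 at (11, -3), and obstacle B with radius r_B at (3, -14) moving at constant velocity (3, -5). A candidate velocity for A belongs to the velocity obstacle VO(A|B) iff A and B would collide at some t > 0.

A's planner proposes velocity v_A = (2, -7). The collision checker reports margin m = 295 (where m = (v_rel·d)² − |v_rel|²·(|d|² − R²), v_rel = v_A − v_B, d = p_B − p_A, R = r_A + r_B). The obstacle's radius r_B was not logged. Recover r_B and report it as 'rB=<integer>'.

m = 295
d = (-8, -11);  v_rel = (-1, -2),  |v_rel|² = 5
v_rel×d = (-1)·(-11) − (-2)·(-8) = -5
since m = R²·5 − (-5)²:  R² = (25 + 295) / 5 = 64
R = √64 = 8  ⇒  r_B = 8 − 6 = 2

rB=2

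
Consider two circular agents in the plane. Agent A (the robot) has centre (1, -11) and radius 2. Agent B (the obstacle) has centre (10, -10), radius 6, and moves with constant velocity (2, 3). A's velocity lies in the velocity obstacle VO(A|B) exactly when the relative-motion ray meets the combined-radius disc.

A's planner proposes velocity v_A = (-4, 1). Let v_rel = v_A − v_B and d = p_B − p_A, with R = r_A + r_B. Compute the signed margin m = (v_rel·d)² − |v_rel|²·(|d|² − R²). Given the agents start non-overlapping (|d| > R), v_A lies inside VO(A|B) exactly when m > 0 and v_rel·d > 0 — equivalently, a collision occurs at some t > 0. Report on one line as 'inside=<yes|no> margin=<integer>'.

d = (9, 1),  |d|² = 82;  R = 2+6 = 8,  c = 82−8² = 18
v_rel = (-6, -2),  |v_rel|² = 40;  v_rel·d = (-6)·(9) + (-2)·(1) = -56
40·t² + 112·t + 18 = 0  ⇒  m = (-56)² − 40·18 = 2416
m = 2416 > 0,  v_rel·d = -56 < 0  ⇒  outside

inside=no margin=2416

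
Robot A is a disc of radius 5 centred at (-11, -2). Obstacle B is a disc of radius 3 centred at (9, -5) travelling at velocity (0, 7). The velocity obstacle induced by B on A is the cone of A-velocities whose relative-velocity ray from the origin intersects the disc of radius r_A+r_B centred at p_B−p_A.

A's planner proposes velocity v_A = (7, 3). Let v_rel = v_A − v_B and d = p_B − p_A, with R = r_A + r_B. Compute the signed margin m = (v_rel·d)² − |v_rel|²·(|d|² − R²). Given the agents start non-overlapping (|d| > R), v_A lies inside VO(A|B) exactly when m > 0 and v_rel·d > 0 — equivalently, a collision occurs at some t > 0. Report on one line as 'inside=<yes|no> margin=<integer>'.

d = (20, -3),  |d|² = 409;  R = 5+3 = 8,  c = 409−8² = 345
v_rel = (7, -4),  |v_rel|² = 65;  v_rel·d = (7)·(20) + (-4)·(-3) = 152
65·t² − 304·t + 345 = 0  ⇒  m = 152² − 65·345 = 679
m = 679 > 0,  v_rel·d = 152 > 0  ⇒  inside

inside=yes margin=679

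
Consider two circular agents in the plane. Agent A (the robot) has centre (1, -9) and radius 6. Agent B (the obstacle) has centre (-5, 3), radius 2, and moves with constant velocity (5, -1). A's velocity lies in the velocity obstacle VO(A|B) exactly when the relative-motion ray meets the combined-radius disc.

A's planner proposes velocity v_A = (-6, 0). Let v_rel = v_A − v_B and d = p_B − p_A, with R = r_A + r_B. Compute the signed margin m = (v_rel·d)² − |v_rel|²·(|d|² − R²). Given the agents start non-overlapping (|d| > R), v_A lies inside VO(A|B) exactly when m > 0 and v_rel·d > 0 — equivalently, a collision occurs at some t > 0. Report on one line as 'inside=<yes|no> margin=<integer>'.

d = (-6, 12),  |d|² = 180;  R = 6+2 = 8,  c = 180−8² = 116
v_rel = (-11, 1),  |v_rel|² = 122;  v_rel·d = (-11)·(-6) + (1)·(12) = 78
122·t² − 156·t + 116 = 0  ⇒  m = 78² − 122·116 = -8068
m = -8068 < 0,  v_rel·d = 78 > 0  ⇒  outside

inside=no margin=-8068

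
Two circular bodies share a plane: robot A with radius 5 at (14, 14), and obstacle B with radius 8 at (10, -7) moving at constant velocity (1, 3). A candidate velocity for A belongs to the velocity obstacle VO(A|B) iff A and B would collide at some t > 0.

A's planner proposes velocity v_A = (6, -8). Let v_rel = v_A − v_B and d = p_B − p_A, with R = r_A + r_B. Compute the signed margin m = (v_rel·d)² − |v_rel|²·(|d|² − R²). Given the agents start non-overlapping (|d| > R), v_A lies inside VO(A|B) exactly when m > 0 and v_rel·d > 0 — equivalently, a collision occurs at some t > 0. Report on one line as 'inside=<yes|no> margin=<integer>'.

d = (-4, -21),  |d|² = 457;  R = 5+8 = 13,  c = 457−13² = 288
v_rel = (5, -11),  |v_rel|² = 146;  v_rel·d = (5)·(-4) + (-11)·(-21) = 211
146·t² − 422·t + 288 = 0  ⇒  m = 211² − 146·288 = 2473
m = 2473 > 0,  v_rel·d = 211 > 0  ⇒  inside

inside=yes margin=2473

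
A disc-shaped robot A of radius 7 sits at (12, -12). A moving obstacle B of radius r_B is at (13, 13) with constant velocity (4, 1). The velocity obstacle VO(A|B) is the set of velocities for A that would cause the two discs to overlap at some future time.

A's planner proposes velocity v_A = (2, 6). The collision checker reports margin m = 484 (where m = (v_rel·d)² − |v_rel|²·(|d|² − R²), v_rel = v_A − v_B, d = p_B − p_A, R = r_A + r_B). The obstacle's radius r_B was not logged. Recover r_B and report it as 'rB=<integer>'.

m = 484
d = (1, 25);  v_rel = (-2, 5),  |v_rel|² = 29
v_rel×d = (-2)·(25) − (5)·(1) = -55
since m = R²·29 − (-55)²:  R² = (3025 + 484) / 29 = 121
R = √121 = 11  ⇒  r_B = 11 − 7 = 4

rB=4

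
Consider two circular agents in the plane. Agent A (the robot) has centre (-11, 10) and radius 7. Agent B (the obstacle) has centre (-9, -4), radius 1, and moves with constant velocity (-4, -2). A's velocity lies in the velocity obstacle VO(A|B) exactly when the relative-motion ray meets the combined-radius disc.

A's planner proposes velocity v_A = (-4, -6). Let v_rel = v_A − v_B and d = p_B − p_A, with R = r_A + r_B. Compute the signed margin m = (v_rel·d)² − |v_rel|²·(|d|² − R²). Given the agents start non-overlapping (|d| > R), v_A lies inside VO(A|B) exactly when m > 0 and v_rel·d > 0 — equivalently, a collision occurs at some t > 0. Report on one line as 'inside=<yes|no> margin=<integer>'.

d = (2, -14),  |d|² = 200;  R = 7+1 = 8,  c = 200−8² = 136
v_rel = (0, -4),  |v_rel|² = 16;  v_rel·d = (0)·(2) + (-4)·(-14) = 56
16·t² − 112·t + 136 = 0  ⇒  m = 56² − 16·136 = 960
m = 960 > 0,  v_rel·d = 56 > 0  ⇒  inside

inside=yes margin=960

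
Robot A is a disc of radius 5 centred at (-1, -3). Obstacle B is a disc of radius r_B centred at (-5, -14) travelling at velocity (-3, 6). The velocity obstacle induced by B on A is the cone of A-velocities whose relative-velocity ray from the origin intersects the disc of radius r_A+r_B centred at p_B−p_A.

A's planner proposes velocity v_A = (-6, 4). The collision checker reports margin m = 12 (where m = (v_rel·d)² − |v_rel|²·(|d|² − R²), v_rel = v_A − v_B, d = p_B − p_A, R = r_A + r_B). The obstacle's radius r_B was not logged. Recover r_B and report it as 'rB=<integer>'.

m = 12
d = (-4, -11);  v_rel = (-3, -2),  |v_rel|² = 13
v_rel×d = (-3)·(-11) − (-2)·(-4) = 25
since m = R²·13 − 25²:  R² = (625 + 12) / 13 = 49
R = √49 = 7  ⇒  r_B = 7 − 5 = 2

rB=2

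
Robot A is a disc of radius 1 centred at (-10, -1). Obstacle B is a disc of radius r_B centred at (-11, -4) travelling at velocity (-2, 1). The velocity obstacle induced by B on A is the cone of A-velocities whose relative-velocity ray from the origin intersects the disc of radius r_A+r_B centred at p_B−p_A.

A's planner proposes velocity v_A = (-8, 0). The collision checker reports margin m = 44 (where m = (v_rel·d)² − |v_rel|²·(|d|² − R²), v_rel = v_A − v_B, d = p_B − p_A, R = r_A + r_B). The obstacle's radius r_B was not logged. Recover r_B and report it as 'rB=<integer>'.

m = 44
d = (-1, -3);  v_rel = (-6, -1),  |v_rel|² = 37
v_rel×d = (-6)·(-3) − (-1)·(-1) = 17
since m = R²·37 − 17²:  R² = (289 + 44) / 37 = 9
R = √9 = 3  ⇒  r_B = 3 − 1 = 2

rB=2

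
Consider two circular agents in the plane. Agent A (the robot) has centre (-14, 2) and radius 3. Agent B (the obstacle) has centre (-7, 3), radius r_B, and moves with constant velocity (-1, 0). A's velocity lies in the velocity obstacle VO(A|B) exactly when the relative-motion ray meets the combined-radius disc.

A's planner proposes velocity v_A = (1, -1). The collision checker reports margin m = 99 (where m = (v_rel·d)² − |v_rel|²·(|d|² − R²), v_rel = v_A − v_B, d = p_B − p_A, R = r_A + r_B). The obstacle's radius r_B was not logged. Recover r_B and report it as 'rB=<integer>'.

m = 99
d = (7, 1);  v_rel = (2, -1),  |v_rel|² = 5
v_rel×d = (2)·(1) − (-1)·(7) = 9
since m = R²·5 − 9²:  R² = (81 + 99) / 5 = 36
R = √36 = 6  ⇒  r_B = 6 − 3 = 3

rB=3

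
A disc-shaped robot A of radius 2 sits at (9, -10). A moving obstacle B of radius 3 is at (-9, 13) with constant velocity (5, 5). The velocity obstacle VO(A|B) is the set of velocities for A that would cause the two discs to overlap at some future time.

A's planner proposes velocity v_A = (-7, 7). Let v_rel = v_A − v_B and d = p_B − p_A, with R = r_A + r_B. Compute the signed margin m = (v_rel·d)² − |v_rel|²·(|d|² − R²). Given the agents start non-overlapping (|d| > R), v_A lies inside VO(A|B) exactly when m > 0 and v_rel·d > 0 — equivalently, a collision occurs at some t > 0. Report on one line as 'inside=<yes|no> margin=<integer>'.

d = (-18, 23),  |d|² = 853;  R = 2+3 = 5,  c = 853−5² = 828
v_rel = (-12, 2),  |v_rel|² = 148;  v_rel·d = (-12)·(-18) + (2)·(23) = 262
148·t² − 524·t + 828 = 0  ⇒  m = 262² − 148·828 = -53900
m = -53900 < 0,  v_rel·d = 262 > 0  ⇒  outside

inside=no margin=-53900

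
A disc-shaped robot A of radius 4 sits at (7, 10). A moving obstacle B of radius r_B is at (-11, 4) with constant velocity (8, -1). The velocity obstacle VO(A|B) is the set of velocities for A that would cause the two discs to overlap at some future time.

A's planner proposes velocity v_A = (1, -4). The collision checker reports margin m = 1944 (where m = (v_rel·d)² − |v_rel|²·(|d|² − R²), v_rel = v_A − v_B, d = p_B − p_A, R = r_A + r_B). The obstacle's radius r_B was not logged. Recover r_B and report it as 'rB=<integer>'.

m = 1944
d = (-18, -6);  v_rel = (-7, -3),  |v_rel|² = 58
v_rel×d = (-7)·(-6) − (-3)·(-18) = -12
since m = R²·58 − (-12)²:  R² = (144 + 1944) / 58 = 36
R = √36 = 6  ⇒  r_B = 6 − 4 = 2

rB=2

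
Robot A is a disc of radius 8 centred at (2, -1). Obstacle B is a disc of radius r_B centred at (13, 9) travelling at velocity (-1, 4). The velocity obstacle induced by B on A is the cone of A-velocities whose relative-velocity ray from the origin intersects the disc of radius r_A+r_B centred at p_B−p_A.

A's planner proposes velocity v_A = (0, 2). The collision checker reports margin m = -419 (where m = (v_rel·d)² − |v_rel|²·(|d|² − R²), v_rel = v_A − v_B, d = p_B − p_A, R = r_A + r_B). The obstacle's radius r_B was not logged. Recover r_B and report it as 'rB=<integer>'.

m = -419
d = (11, 10);  v_rel = (1, -2),  |v_rel|² = 5
v_rel×d = (1)·(10) − (-2)·(11) = 32
since m = R²·5 − 32²:  R² = (1024 + -419) / 5 = 121
R = √121 = 11  ⇒  r_B = 11 − 8 = 3

rB=3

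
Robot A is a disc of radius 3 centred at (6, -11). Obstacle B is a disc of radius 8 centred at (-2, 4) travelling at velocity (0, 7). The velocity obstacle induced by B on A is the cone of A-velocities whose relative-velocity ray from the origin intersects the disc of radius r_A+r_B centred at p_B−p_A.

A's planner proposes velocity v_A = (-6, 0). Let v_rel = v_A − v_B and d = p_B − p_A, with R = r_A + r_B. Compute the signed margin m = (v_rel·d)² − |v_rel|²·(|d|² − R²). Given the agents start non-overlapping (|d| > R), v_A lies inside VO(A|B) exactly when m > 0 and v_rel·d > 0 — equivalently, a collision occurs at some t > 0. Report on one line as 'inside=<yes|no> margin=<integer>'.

d = (-8, 15),  |d|² = 289;  R = 3+8 = 11,  c = 289−11² = 168
v_rel = (-6, -7),  |v_rel|² = 85;  v_rel·d = (-6)·(-8) + (-7)·(15) = -57
85·t² + 114·t + 168 = 0  ⇒  m = (-57)² − 85·168 = -11031
m = -11031 < 0,  v_rel·d = -57 < 0  ⇒  outside

inside=no margin=-11031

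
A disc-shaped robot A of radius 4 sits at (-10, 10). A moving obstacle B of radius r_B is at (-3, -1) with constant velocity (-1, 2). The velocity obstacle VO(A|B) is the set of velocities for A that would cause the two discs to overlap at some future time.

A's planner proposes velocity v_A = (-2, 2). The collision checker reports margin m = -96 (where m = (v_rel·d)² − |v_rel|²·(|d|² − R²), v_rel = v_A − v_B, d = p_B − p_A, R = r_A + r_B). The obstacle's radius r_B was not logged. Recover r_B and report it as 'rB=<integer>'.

m = -96
d = (7, -11);  v_rel = (-1, 0),  |v_rel|² = 1
v_rel×d = (-1)·(-11) − (0)·(7) = 11
since m = R²·1 − 11²:  R² = (121 + -96) / 1 = 25
R = √25 = 5  ⇒  r_B = 5 − 4 = 1

rB=1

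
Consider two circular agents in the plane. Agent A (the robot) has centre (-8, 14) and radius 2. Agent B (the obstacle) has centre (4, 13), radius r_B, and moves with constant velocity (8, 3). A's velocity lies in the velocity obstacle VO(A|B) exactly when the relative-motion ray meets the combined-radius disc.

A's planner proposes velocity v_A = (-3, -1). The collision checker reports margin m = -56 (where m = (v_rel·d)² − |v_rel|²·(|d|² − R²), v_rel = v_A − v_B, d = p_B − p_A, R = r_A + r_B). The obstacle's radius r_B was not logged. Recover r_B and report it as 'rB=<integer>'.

m = -56
d = (12, -1);  v_rel = (-11, -4),  |v_rel|² = 137
v_rel×d = (-11)·(-1) − (-4)·(12) = 59
since m = R²·137 − 59²:  R² = (3481 + -56) / 137 = 25
R = √25 = 5  ⇒  r_B = 5 − 2 = 3

rB=3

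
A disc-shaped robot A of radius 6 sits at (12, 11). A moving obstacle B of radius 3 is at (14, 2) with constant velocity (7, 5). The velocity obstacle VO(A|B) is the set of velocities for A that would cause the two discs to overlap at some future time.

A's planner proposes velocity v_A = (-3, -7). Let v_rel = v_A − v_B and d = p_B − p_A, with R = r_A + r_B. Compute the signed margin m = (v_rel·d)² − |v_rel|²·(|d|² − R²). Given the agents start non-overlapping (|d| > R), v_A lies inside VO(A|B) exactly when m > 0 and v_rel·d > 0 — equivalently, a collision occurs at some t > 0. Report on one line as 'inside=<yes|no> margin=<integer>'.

d = (2, -9),  |d|² = 85;  R = 6+3 = 9,  c = 85−9² = 4
v_rel = (-10, -12),  |v_rel|² = 244;  v_rel·d = (-10)·(2) + (-12)·(-9) = 88
244·t² − 176·t + 4 = 0  ⇒  m = 88² − 244·4 = 6768
m = 6768 > 0,  v_rel·d = 88 > 0  ⇒  inside

inside=yes margin=6768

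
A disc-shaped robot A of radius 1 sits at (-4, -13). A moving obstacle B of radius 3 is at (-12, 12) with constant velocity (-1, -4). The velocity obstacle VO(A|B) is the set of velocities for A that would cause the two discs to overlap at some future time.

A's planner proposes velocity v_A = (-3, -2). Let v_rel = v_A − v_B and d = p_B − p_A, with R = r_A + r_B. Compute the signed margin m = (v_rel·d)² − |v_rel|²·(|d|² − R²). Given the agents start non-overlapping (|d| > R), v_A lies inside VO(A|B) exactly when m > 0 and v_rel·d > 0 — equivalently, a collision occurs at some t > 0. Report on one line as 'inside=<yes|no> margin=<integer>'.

d = (-8, 25),  |d|² = 689;  R = 1+3 = 4,  c = 689−4² = 673
v_rel = (-2, 2),  |v_rel|² = 8;  v_rel·d = (-2)·(-8) + (2)·(25) = 66
8·t² − 132·t + 673 = 0  ⇒  m = 66² − 8·673 = -1028
m = -1028 < 0,  v_rel·d = 66 > 0  ⇒  outside

inside=no margin=-1028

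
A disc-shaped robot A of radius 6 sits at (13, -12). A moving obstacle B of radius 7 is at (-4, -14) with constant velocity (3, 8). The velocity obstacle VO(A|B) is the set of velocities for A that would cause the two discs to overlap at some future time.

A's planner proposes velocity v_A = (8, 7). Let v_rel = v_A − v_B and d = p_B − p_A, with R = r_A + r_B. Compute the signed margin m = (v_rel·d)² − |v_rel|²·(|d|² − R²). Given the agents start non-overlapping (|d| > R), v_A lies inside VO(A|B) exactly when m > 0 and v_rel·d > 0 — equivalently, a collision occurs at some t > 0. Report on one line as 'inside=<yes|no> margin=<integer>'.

d = (-17, -2),  |d|² = 293;  R = 6+7 = 13,  c = 293−13² = 124
v_rel = (5, -1),  |v_rel|² = 26;  v_rel·d = (5)·(-17) + (-1)·(-2) = -83
26·t² + 166·t + 124 = 0  ⇒  m = (-83)² − 26·124 = 3665
m = 3665 > 0,  v_rel·d = -83 < 0  ⇒  outside

inside=no margin=3665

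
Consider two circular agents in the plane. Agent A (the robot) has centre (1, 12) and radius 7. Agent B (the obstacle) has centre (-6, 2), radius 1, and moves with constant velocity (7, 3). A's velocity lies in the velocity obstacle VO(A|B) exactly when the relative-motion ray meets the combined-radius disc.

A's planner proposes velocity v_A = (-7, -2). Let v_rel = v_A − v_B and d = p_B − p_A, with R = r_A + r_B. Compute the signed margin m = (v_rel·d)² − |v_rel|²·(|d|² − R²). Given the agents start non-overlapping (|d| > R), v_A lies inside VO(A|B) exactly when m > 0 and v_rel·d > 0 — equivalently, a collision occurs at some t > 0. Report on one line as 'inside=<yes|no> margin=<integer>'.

d = (-7, -10),  |d|² = 149;  R = 7+1 = 8,  c = 149−8² = 85
v_rel = (-14, -5),  |v_rel|² = 221;  v_rel·d = (-14)·(-7) + (-5)·(-10) = 148
221·t² − 296·t + 85 = 0  ⇒  m = 148² − 221·85 = 3119
m = 3119 > 0,  v_rel·d = 148 > 0  ⇒  inside

inside=yes margin=3119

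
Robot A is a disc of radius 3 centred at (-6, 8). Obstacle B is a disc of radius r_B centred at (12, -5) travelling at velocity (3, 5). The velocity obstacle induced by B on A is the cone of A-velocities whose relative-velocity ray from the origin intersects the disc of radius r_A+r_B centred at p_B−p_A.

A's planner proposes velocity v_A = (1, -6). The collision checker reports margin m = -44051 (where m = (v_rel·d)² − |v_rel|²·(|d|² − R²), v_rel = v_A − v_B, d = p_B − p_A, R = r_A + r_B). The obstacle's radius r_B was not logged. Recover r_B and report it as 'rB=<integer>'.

m = -44051
d = (18, -13);  v_rel = (-2, -11),  |v_rel|² = 125
v_rel×d = (-2)·(-13) − (-11)·(18) = 224
since m = R²·125 − 224²:  R² = (50176 + -44051) / 125 = 49
R = √49 = 7  ⇒  r_B = 7 − 3 = 4

rB=4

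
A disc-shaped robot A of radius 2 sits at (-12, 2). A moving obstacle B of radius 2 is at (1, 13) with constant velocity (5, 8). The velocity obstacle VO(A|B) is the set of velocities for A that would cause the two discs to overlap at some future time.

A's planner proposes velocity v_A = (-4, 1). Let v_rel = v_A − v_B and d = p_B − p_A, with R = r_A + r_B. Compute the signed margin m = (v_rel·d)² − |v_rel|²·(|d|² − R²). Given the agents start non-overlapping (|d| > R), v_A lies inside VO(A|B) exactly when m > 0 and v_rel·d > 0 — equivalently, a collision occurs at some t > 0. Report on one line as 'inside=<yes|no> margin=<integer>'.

d = (13, 11),  |d|² = 290;  R = 2+2 = 4,  c = 290−4² = 274
v_rel = (-9, -7),  |v_rel|² = 130;  v_rel·d = (-9)·(13) + (-7)·(11) = -194
130·t² + 388·t + 274 = 0  ⇒  m = (-194)² − 130·274 = 2016
m = 2016 > 0,  v_rel·d = -194 < 0  ⇒  outside

inside=no margin=2016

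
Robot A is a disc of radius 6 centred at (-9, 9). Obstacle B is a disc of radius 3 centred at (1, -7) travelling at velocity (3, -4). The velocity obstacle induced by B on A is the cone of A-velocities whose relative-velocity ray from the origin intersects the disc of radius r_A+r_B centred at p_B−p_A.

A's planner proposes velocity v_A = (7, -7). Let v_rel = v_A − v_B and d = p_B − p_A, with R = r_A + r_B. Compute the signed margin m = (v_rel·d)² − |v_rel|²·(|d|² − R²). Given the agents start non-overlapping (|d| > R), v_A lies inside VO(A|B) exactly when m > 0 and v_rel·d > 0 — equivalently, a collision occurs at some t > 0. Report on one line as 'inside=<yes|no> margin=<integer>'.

d = (10, -16),  |d|² = 356;  R = 6+3 = 9,  c = 356−9² = 275
v_rel = (4, -3),  |v_rel|² = 25;  v_rel·d = (4)·(10) + (-3)·(-16) = 88
25·t² − 176·t + 275 = 0  ⇒  m = 88² − 25·275 = 869
m = 869 > 0,  v_rel·d = 88 > 0  ⇒  inside

inside=yes margin=869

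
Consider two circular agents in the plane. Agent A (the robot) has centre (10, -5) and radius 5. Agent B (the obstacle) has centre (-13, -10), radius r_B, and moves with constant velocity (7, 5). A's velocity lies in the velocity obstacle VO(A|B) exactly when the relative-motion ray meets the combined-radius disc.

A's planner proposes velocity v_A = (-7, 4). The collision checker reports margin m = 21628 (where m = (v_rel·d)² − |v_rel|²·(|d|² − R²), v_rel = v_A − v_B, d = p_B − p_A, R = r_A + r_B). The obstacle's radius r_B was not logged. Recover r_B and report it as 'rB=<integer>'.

m = 21628
d = (-23, -5);  v_rel = (-14, -1),  |v_rel|² = 197
v_rel×d = (-14)·(-5) − (-1)·(-23) = 47
since m = R²·197 − 47²:  R² = (2209 + 21628) / 197 = 121
R = √121 = 11  ⇒  r_B = 11 − 5 = 6

rB=6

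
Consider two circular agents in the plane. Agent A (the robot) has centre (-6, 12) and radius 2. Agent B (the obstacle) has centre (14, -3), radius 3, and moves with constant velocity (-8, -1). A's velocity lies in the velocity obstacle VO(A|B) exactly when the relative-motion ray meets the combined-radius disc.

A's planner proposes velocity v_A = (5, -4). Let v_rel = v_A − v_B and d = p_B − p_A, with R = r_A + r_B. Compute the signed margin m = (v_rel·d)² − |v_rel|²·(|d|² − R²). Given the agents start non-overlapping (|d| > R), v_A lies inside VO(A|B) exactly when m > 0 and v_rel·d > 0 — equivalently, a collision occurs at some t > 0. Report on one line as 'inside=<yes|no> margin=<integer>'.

d = (20, -15),  |d|² = 625;  R = 2+3 = 5,  c = 625−5² = 600
v_rel = (13, -3),  |v_rel|² = 178;  v_rel·d = (13)·(20) + (-3)·(-15) = 305
178·t² − 610·t + 600 = 0  ⇒  m = 305² − 178·600 = -13775
m = -13775 < 0,  v_rel·d = 305 > 0  ⇒  outside

inside=no margin=-13775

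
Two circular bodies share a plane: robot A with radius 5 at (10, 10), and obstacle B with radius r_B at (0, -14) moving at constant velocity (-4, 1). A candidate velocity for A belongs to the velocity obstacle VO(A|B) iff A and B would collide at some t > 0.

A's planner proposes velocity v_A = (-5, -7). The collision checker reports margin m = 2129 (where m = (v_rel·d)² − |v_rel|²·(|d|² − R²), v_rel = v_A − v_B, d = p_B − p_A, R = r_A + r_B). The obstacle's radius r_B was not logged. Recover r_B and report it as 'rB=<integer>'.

m = 2129
d = (-10, -24);  v_rel = (-1, -8),  |v_rel|² = 65
v_rel×d = (-1)·(-24) − (-8)·(-10) = -56
since m = R²·65 − (-56)²:  R² = (3136 + 2129) / 65 = 81
R = √81 = 9  ⇒  r_B = 9 − 5 = 4

rB=4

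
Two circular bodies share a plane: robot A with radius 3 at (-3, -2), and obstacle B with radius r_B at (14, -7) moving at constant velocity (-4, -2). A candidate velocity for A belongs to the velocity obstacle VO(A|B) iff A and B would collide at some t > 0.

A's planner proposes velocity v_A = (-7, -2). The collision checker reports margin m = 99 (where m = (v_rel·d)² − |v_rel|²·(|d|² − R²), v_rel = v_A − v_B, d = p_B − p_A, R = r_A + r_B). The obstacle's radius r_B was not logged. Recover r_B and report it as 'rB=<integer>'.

m = 99
d = (17, -5);  v_rel = (-3, 0),  |v_rel|² = 9
v_rel×d = (-3)·(-5) − (0)·(17) = 15
since m = R²·9 − 15²:  R² = (225 + 99) / 9 = 36
R = √36 = 6  ⇒  r_B = 6 − 3 = 3

rB=3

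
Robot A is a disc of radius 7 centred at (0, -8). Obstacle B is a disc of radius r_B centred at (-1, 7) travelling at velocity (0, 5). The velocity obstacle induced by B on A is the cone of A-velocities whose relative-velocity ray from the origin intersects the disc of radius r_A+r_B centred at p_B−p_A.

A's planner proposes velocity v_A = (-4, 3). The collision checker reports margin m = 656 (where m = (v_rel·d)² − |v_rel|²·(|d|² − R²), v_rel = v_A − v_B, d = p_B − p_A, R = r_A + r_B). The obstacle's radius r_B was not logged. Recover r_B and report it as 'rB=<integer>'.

m = 656
d = (-1, 15);  v_rel = (-4, -2),  |v_rel|² = 20
v_rel×d = (-4)·(15) − (-2)·(-1) = -62
since m = R²·20 − (-62)²:  R² = (3844 + 656) / 20 = 225
R = √225 = 15  ⇒  r_B = 15 − 7 = 8

rB=8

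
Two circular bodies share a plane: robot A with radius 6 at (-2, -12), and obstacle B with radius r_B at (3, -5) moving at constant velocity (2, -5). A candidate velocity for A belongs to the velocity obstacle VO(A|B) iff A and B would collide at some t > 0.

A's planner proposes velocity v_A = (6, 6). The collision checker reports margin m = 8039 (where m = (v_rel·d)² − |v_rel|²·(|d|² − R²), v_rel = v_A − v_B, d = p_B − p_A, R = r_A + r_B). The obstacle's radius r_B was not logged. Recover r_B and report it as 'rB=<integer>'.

m = 8039
d = (5, 7);  v_rel = (4, 11),  |v_rel|² = 137
v_rel×d = (4)·(7) − (11)·(5) = -27
since m = R²·137 − (-27)²:  R² = (729 + 8039) / 137 = 64
R = √64 = 8  ⇒  r_B = 8 − 6 = 2

rB=2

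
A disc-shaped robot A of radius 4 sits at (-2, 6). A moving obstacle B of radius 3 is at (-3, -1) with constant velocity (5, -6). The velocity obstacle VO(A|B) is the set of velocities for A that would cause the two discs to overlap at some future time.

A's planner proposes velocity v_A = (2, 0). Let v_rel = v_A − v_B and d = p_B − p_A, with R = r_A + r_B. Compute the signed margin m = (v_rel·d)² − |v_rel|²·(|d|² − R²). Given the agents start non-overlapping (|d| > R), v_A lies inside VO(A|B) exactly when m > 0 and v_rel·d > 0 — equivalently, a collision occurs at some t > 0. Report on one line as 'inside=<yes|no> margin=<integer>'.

d = (-1, -7),  |d|² = 50;  R = 4+3 = 7,  c = 50−7² = 1
v_rel = (-3, 6),  |v_rel|² = 45;  v_rel·d = (-3)·(-1) + (6)·(-7) = -39
45·t² + 78·t + 1 = 0  ⇒  m = (-39)² − 45·1 = 1476
m = 1476 > 0,  v_rel·d = -39 < 0  ⇒  outside

inside=no margin=1476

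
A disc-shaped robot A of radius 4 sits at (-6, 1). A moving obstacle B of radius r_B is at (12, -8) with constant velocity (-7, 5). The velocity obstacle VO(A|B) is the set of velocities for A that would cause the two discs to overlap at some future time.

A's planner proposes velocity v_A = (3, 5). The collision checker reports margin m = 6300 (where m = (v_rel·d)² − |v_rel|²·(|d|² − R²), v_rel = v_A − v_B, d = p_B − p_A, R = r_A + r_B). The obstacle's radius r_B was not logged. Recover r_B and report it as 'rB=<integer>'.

m = 6300
d = (18, -9);  v_rel = (10, 0),  |v_rel|² = 100
v_rel×d = (10)·(-9) − (0)·(18) = -90
since m = R²·100 − (-90)²:  R² = (8100 + 6300) / 100 = 144
R = √144 = 12  ⇒  r_B = 12 − 4 = 8

rB=8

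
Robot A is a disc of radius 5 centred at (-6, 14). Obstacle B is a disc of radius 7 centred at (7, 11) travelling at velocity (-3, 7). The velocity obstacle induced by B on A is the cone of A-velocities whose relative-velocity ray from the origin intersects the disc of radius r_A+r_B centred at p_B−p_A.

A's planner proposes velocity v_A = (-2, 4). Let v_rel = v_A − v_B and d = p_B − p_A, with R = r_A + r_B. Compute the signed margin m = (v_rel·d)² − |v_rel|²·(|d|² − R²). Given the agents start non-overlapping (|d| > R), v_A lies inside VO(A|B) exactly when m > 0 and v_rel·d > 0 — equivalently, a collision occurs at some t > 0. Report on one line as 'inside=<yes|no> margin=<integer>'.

d = (13, -3),  |d|² = 178;  R = 5+7 = 12,  c = 178−12² = 34
v_rel = (1, -3),  |v_rel|² = 10;  v_rel·d = (1)·(13) + (-3)·(-3) = 22
10·t² − 44·t + 34 = 0  ⇒  m = 22² − 10·34 = 144
m = 144 > 0,  v_rel·d = 22 > 0  ⇒  inside

inside=yes margin=144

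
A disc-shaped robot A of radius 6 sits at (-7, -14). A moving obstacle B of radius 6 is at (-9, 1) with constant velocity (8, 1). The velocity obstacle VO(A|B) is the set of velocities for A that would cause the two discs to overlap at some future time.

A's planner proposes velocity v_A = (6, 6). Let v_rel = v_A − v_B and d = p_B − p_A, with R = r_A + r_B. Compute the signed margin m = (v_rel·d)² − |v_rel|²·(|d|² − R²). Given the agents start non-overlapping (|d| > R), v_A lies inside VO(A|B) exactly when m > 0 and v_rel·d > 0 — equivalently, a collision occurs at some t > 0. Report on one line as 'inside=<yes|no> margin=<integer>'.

d = (-2, 15),  |d|² = 229;  R = 6+6 = 12,  c = 229−12² = 85
v_rel = (-2, 5),  |v_rel|² = 29;  v_rel·d = (-2)·(-2) + (5)·(15) = 79
29·t² − 158·t + 85 = 0  ⇒  m = 79² − 29·85 = 3776
m = 3776 > 0,  v_rel·d = 79 > 0  ⇒  inside

inside=yes margin=3776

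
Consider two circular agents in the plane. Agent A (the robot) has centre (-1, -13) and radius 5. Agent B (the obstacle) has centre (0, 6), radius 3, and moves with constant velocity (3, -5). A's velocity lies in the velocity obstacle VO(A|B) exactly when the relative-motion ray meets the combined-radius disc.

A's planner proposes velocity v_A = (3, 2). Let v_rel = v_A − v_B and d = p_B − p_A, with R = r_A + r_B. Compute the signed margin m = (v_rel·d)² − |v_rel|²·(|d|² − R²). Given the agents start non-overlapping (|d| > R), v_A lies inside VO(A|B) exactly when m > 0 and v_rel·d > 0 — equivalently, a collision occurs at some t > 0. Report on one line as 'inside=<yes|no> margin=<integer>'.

d = (1, 19),  |d|² = 362;  R = 5+3 = 8,  c = 362−8² = 298
v_rel = (0, 7),  |v_rel|² = 49;  v_rel·d = (0)·(1) + (7)·(19) = 133
49·t² − 266·t + 298 = 0  ⇒  m = 133² − 49·298 = 3087
m = 3087 > 0,  v_rel·d = 133 > 0  ⇒  inside

inside=yes margin=3087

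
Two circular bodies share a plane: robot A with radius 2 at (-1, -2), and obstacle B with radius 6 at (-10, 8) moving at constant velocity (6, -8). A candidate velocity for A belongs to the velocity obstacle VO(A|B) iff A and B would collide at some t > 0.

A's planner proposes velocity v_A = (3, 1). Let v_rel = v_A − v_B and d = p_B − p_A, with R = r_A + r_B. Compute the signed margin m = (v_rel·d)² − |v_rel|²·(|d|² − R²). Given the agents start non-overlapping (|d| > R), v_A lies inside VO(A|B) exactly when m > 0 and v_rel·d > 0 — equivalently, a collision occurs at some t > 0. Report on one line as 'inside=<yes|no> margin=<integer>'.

d = (-9, 10),  |d|² = 181;  R = 2+6 = 8,  c = 181−8² = 117
v_rel = (-3, 9),  |v_rel|² = 90;  v_rel·d = (-3)·(-9) + (9)·(10) = 117
90·t² − 234·t + 117 = 0  ⇒  m = 117² − 90·117 = 3159
m = 3159 > 0,  v_rel·d = 117 > 0  ⇒  inside

inside=yes margin=3159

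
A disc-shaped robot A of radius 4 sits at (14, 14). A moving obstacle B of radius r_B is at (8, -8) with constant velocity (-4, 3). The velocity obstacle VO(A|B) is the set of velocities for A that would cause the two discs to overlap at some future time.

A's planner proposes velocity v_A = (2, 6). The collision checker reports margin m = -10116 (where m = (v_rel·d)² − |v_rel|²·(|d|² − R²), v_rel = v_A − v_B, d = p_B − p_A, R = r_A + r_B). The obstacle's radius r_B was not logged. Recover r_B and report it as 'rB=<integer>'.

m = -10116
d = (-6, -22);  v_rel = (6, 3),  |v_rel|² = 45
v_rel×d = (6)·(-22) − (3)·(-6) = -114
since m = R²·45 − (-114)²:  R² = (12996 + -10116) / 45 = 64
R = √64 = 8  ⇒  r_B = 8 − 4 = 4

rB=4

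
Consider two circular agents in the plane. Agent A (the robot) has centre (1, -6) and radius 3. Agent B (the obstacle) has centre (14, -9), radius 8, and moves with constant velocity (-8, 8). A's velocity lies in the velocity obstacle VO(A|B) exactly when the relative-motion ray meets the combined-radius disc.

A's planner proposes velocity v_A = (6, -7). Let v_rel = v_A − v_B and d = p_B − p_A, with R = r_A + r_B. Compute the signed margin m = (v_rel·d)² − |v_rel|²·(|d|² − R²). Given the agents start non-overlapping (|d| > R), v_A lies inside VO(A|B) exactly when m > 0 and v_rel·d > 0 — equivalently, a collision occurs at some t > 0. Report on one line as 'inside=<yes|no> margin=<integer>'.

d = (13, -3),  |d|² = 178;  R = 3+8 = 11,  c = 178−11² = 57
v_rel = (14, -15),  |v_rel|² = 421;  v_rel·d = (14)·(13) + (-15)·(-3) = 227
421·t² − 454·t + 57 = 0  ⇒  m = 227² − 421·57 = 27532
m = 27532 > 0,  v_rel·d = 227 > 0  ⇒  inside

inside=yes margin=27532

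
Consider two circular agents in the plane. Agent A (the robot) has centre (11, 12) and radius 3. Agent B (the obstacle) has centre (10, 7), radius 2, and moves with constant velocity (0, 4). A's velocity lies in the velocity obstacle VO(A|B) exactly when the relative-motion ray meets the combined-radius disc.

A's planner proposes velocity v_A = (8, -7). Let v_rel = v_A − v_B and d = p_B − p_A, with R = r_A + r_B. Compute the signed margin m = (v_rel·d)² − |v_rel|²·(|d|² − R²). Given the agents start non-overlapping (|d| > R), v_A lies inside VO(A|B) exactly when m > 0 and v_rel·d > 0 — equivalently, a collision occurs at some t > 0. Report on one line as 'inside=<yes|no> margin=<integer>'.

d = (-1, -5),  |d|² = 26;  R = 3+2 = 5,  c = 26−5² = 1
v_rel = (8, -11),  |v_rel|² = 185;  v_rel·d = (8)·(-1) + (-11)·(-5) = 47
185·t² − 94·t + 1 = 0  ⇒  m = 47² − 185·1 = 2024
m = 2024 > 0,  v_rel·d = 47 > 0  ⇒  inside

inside=yes margin=2024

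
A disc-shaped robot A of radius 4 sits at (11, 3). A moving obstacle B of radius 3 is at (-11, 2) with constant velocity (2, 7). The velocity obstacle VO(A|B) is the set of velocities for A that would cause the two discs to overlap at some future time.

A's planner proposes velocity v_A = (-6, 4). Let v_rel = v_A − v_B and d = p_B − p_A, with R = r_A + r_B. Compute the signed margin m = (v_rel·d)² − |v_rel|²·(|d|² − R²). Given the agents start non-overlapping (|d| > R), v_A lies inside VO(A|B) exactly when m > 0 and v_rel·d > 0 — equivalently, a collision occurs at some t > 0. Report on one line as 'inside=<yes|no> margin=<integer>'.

d = (-22, -1),  |d|² = 485;  R = 4+3 = 7,  c = 485−7² = 436
v_rel = (-8, -3),  |v_rel|² = 73;  v_rel·d = (-8)·(-22) + (-3)·(-1) = 179
73·t² − 358·t + 436 = 0  ⇒  m = 179² − 73·436 = 213
m = 213 > 0,  v_rel·d = 179 > 0  ⇒  inside

inside=yes margin=213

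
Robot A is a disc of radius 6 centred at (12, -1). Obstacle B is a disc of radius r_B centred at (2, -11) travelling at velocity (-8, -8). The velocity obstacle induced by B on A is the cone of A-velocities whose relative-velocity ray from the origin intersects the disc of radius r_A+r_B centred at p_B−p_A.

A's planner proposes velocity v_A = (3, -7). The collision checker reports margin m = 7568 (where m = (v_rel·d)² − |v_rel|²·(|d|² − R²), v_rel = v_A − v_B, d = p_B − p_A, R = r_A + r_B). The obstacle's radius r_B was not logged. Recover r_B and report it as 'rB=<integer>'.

m = 7568
d = (-10, -10);  v_rel = (11, 1),  |v_rel|² = 122
v_rel×d = (11)·(-10) − (1)·(-10) = -100
since m = R²·122 − (-100)²:  R² = (10000 + 7568) / 122 = 144
R = √144 = 12  ⇒  r_B = 12 − 6 = 6

rB=6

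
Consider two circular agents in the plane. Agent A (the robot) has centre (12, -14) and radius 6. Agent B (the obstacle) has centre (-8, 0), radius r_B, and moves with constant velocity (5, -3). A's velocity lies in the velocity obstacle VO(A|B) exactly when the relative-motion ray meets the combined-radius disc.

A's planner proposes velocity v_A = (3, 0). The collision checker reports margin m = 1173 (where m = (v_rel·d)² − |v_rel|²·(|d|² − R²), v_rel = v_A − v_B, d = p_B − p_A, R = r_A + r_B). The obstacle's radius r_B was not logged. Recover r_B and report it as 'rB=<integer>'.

m = 1173
d = (-20, 14);  v_rel = (-2, 3),  |v_rel|² = 13
v_rel×d = (-2)·(14) − (3)·(-20) = 32
since m = R²·13 − 32²:  R² = (1024 + 1173) / 13 = 169
R = √169 = 13  ⇒  r_B = 13 − 6 = 7

rB=7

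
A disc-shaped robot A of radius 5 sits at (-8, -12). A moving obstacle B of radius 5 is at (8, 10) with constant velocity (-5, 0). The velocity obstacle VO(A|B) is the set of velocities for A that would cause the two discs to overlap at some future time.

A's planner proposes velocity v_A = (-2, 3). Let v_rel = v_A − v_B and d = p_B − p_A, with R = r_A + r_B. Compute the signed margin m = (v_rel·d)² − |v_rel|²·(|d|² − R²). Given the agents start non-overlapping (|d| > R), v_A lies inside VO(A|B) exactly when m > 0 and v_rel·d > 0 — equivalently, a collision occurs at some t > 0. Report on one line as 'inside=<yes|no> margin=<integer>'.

d = (16, 22),  |d|² = 740;  R = 5+5 = 10,  c = 740−10² = 640
v_rel = (3, 3),  |v_rel|² = 18;  v_rel·d = (3)·(16) + (3)·(22) = 114
18·t² − 228·t + 640 = 0  ⇒  m = 114² − 18·640 = 1476
m = 1476 > 0,  v_rel·d = 114 > 0  ⇒  inside

inside=yes margin=1476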